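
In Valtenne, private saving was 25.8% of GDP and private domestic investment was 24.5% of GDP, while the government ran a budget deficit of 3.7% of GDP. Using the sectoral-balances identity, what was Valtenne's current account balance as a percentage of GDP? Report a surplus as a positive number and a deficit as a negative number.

-2.4

By the sectoral-balances identity, CA = (S_private - I) + (T - G).
Private balance = 25.8 - 24.5 = 1.3
Government balance (T - G) = -3.7
CA = 1.3 + (-3.7) = -2.4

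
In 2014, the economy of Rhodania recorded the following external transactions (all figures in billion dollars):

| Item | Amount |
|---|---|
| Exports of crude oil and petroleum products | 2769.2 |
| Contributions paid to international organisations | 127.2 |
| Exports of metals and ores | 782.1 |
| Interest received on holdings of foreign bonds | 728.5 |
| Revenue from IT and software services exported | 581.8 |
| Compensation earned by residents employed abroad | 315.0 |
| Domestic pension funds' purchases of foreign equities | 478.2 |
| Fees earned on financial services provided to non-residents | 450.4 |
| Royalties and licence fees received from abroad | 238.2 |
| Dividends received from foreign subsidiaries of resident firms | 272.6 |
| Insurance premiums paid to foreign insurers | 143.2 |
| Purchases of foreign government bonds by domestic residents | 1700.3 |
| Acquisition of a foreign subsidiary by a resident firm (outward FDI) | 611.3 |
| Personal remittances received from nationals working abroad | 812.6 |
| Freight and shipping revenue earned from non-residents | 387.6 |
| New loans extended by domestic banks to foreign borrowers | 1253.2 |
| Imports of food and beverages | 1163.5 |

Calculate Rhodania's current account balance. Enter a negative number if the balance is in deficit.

Goods: -1163.5 + 2769.2 + 782.1 = 2387.8
Services: 581.8 + 450.4 - 143.2 + 238.2 + 387.6 = 1514.8
Primary income: 315.0 + 728.5 + 272.6 = 1316.1
Secondary income: -127.2 + 812.6 = 685.4
Current account = 2387.8 + 1514.8 + 1316.1 + 685.4 = 5904.1
(Excluded from the current account — financial account: domestic pension funds' purchases of foreign equities 478.2, purchases of foreign government bonds by domestic residents 1700.3, acquisition of a foreign subsidiary by a resident firm (outward FDI) 611.3, new loans extended by domestic banks to foreign borrowers 1253.2.)

5904.1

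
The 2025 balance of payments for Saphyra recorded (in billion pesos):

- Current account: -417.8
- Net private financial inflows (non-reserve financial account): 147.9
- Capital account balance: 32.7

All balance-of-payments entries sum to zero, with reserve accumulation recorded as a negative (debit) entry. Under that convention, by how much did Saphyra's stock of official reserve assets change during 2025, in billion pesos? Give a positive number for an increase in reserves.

-237.2

Official reserve transactions balance = -((-417.8) + 32.7 + 147.9) = 237.2
An accumulation of reserves is recorded as a debit (negative entry), so the change in the stock of reserves is the negative of that balance.
Change in official reserves = -(237.2) = -237.2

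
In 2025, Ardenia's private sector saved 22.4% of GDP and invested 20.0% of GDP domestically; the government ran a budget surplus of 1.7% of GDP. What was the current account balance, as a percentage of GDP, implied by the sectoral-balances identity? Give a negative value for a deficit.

4.1

By the sectoral-balances identity, CA = (S_private - I) + (T - G).
Private balance = 22.4 - 20.0 = 2.4
Government balance (T - G) = 1.7
CA = 2.4 + 1.7 = 4.1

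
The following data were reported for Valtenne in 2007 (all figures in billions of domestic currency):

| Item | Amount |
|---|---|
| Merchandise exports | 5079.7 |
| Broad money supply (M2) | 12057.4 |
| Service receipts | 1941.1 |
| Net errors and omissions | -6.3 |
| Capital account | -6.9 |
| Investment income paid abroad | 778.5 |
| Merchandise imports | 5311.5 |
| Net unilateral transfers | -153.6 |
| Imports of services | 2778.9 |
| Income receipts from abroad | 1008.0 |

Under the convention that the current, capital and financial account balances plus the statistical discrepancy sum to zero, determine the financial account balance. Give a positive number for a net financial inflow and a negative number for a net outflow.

1006.9

Goods balance = 5079.7 - 5311.5 = -231.8
Services balance = 1941.1 - 2778.9 = -837.8
Trade balance (goods + services) = -231.8 + (-837.8) = -1069.6
Net primary income = 1008.0 - 778.5 = 229.5
Net secondary income = -153.6
Current account = -1069.6 + 229.5 + (-153.6) = -993.7
Financial account = -(-993.7 + (-6.9) + (-6.3)) = 1006.9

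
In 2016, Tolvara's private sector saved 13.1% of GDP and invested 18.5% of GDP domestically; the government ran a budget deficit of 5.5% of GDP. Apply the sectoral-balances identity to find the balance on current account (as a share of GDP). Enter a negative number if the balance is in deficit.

-10.9

By the sectoral-balances identity, CA = (S_private - I) + (T - G).
Private balance = 13.1 - 18.5 = -5.4
Government balance (T - G) = -5.5
CA = -5.4 + (-5.5) = -10.9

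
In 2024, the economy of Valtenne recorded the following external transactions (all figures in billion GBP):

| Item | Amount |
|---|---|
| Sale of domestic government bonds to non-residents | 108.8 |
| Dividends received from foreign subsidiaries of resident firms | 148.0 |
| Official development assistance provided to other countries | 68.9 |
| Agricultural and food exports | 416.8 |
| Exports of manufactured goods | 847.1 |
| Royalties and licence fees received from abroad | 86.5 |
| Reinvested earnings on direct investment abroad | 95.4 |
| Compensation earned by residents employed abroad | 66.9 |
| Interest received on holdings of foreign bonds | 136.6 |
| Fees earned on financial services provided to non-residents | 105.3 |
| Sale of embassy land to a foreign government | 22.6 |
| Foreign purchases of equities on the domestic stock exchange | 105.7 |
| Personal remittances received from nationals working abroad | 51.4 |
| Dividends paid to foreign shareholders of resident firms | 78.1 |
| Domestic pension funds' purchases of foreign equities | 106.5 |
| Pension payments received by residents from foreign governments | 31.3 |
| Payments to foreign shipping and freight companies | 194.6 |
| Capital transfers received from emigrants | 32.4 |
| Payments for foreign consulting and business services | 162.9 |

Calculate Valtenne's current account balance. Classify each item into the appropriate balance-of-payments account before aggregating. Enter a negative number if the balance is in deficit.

1480.8

Goods: 847.1 + 416.8 = 1263.9
Services: -162.9 + 86.5 + 105.3 - 194.6 = -165.7
Primary income: 148.0 - 78.1 + 95.4 + 66.9 + 136.6 = 368.8
Secondary income: -68.9 + 31.3 + 51.4 = 13.8
Current account = 1263.9 + (-165.7) + 368.8 + 13.8 = 1480.8
(Excluded from the current account — financial account: sale of domestic government bonds to non-residents 108.8, foreign purchases of equities on the domestic stock exchange 105.7, domestic pension funds' purchases of foreign equities 106.5; capital account: sale of embassy land to a foreign government 22.6, capital transfers received from emigrants 32.4.)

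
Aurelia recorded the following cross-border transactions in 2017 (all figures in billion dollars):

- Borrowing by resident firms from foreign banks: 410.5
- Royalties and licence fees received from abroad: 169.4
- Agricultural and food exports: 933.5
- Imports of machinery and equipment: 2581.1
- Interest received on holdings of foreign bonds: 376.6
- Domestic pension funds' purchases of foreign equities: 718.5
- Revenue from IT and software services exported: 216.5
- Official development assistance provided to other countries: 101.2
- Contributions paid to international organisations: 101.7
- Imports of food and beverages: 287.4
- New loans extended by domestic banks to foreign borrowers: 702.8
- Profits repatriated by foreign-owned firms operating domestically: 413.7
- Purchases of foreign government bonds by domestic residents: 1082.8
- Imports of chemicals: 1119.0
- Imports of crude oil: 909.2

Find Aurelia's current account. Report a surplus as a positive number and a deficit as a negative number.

Goods: -909.2 - 2581.1 - 287.4 + 933.5 - 1119.0 = -3963.2
Services: 216.5 + 169.4 = 385.9
Primary income: 376.6 - 413.7 = -37.1
Secondary income: -101.2 - 101.7 = -202.9
Current account = (-3963.2) + 385.9 + (-37.1) + (-202.9) = -3817.3
(Excluded from the current account — financial account: borrowing by resident firms from foreign banks 410.5, domestic pension funds' purchases of foreign equities 718.5, new loans extended by domestic banks to foreign borrowers 702.8, purchases of foreign government bonds by domestic residents 1082.8.)

-3817.3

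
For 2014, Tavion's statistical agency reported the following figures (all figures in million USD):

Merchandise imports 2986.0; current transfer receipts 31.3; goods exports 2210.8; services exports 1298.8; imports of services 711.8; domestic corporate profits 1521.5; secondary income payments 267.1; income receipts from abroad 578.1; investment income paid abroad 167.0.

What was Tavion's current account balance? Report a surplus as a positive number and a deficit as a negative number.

Goods balance = 2210.8 - 2986.0 = -775.2
Services balance = 1298.8 - 711.8 = 587.0
Trade balance (goods + services) = -775.2 + 587.0 = -188.2
Net primary income = 578.1 - 167.0 = 411.1
Net secondary income = 31.3 - 267.1 = -235.8
Current account = -188.2 + 411.1 + (-235.8) = -12.9

-12.9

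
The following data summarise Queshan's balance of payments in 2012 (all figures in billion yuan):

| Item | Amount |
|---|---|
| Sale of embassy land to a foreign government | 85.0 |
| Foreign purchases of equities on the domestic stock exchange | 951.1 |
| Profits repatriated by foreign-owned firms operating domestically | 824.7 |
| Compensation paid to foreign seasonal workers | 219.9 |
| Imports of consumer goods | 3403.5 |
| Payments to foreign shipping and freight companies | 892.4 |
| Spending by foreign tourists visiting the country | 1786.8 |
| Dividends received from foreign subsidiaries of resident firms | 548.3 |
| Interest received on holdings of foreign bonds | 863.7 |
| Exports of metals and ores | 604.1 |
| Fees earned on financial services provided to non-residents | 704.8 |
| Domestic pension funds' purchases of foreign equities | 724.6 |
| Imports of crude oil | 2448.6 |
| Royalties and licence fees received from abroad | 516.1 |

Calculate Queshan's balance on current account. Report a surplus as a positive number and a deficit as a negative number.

-2765.3

Goods: -2448.6 - 3403.5 + 604.1 = -5248.0
Services: -892.4 + 516.1 + 704.8 + 1786.8 = 2115.3
Primary income: 548.3 - 824.7 - 219.9 + 863.7 = 367.4
Current account = (-5248.0) + 2115.3 + 367.4 = -2765.3
(Excluded from the current account — capital account: sale of embassy land to a foreign government 85.0; financial account: foreign purchases of equities on the domestic stock exchange 951.1, domestic pension funds' purchases of foreign equities 724.6.)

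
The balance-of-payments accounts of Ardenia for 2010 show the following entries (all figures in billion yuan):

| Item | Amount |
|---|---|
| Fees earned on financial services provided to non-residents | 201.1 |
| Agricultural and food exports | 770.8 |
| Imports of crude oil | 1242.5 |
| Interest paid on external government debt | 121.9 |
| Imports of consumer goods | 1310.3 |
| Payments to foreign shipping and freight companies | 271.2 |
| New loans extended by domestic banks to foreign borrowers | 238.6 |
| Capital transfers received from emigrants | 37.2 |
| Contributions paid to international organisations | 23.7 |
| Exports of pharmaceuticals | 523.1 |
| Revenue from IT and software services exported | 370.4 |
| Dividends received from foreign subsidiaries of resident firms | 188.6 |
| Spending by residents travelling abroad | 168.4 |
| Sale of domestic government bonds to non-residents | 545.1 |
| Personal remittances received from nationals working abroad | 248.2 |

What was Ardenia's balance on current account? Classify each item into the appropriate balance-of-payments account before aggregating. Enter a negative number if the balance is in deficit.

Goods: 523.1 - 1310.3 - 1242.5 + 770.8 = -1258.9
Services: 201.1 - 271.2 - 168.4 + 370.4 = 131.9
Primary income: 188.6 - 121.9 = 66.7
Secondary income: 248.2 - 23.7 = 224.5
Current account = (-1258.9) + 131.9 + 66.7 + 224.5 = -835.8
(Excluded from the current account — financial account: new loans extended by domestic banks to foreign borrowers 238.6, sale of domestic government bonds to non-residents 545.1; capital account: capital transfers received from emigrants 37.2.)

-835.8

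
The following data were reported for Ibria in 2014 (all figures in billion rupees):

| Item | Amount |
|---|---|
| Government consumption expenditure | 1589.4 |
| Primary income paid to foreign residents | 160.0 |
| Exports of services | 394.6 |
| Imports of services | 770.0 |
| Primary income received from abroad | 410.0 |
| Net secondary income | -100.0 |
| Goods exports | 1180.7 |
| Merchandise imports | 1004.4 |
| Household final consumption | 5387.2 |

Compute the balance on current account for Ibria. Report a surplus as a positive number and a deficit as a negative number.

Goods balance = 1180.7 - 1004.4 = 176.3
Services balance = 394.6 - 770.0 = -375.4
Trade balance (goods + services) = 176.3 + (-375.4) = -199.1
Net primary income = 410.0 - 160.0 = 250.0
Net secondary income = -100.0
Current account = -199.1 + 250.0 + (-100.0) = -49.1

-49.1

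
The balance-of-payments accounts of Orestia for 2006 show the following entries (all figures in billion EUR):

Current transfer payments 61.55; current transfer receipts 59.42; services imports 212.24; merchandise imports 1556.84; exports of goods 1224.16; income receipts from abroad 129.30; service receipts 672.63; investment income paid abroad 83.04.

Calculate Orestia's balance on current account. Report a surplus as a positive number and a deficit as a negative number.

Goods balance = 1224.16 - 1556.84 = -332.68
Services balance = 672.63 - 212.24 = 460.39
Trade balance (goods + services) = -332.68 + 460.39 = 127.71
Net primary income = 129.30 - 83.04 = 46.26
Net secondary income = 59.42 - 61.55 = -2.13
Current account = 127.71 + 46.26 + (-2.13) = 171.84

171.84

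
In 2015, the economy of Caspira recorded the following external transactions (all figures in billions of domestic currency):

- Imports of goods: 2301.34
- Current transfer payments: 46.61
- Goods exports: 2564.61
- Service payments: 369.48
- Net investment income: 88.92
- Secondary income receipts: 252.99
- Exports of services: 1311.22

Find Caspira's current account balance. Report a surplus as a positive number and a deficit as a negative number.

1500.31

Goods balance = 2564.61 - 2301.34 = 263.27
Services balance = 1311.22 - 369.48 = 941.74
Trade balance (goods + services) = 263.27 + 941.74 = 1205.01
Net primary income = 88.92
Net secondary income = 252.99 - 46.61 = 206.38
Current account = 1205.01 + 88.92 + 206.38 = 1500.31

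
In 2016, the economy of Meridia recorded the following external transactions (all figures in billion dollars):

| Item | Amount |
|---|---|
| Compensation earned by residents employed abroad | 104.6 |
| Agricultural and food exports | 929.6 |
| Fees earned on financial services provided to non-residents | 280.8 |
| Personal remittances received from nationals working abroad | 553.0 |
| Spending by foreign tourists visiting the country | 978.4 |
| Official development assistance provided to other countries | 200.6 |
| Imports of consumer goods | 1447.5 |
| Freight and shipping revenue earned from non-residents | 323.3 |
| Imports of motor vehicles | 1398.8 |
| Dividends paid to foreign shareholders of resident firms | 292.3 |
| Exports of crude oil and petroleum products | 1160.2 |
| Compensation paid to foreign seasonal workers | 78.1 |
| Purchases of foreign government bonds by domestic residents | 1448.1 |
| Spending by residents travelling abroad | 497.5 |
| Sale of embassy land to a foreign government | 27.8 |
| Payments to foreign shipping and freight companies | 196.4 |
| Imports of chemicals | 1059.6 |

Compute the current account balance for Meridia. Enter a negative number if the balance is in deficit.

-840.9

Goods: -1059.6 - 1447.5 - 1398.8 + 1160.2 + 929.6 = -1816.1
Services: 280.8 - 497.5 + 323.3 + 978.4 - 196.4 = 888.6
Primary income: 104.6 - 292.3 - 78.1 = -265.8
Secondary income: 553.0 - 200.6 = 352.4
Current account = (-1816.1) + 888.6 + (-265.8) + 352.4 = -840.9
(Excluded from the current account — financial account: purchases of foreign government bonds by domestic residents 1448.1; capital account: sale of embassy land to a foreign government 27.8.)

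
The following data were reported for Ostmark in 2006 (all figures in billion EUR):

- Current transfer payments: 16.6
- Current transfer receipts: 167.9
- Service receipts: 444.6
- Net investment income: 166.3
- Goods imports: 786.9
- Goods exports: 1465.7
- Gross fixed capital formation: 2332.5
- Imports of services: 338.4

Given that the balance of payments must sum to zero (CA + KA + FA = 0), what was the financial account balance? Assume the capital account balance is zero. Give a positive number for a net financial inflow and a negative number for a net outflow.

-1102.6

Goods balance = 1465.7 - 786.9 = 678.8
Services balance = 444.6 - 338.4 = 106.2
Trade balance (goods + services) = 678.8 + 106.2 = 785.0
Net primary income = 166.3
Net secondary income = 167.9 - 16.6 = 151.3
Current account = 785.0 + 166.3 + 151.3 = 1102.6
Financial account = -(1102.6) = -1102.6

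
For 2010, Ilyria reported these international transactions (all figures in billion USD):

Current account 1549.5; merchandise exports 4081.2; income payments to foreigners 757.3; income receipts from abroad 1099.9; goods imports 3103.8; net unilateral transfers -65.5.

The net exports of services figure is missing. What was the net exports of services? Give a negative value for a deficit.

295.0

Current account = goods balance + services balance + net primary income + net secondary income
Sum of the known components = 1254.5
Net exports of services = CA - (known components) = 1549.5 - 1254.5 = 295.0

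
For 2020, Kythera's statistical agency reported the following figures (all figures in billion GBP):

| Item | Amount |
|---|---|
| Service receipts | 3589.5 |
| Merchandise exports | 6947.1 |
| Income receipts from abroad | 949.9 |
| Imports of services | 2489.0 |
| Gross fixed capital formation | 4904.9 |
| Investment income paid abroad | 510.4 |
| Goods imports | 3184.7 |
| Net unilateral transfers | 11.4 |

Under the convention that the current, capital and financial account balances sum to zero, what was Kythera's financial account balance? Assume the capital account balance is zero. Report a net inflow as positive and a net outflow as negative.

-5313.8

Goods balance = 6947.1 - 3184.7 = 3762.4
Services balance = 3589.5 - 2489.0 = 1100.5
Trade balance (goods + services) = 3762.4 + 1100.5 = 4862.9
Net primary income = 949.9 - 510.4 = 439.5
Net secondary income = 11.4
Current account = 4862.9 + 439.5 + 11.4 = 5313.8
Financial account = -(5313.8) = -5313.8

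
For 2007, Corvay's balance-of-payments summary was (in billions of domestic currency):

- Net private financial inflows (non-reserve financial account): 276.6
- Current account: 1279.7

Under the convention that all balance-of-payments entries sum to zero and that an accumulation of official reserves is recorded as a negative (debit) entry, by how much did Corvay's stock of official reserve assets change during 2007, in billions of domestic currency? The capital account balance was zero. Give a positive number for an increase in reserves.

Official reserve transactions balance = -(1279.7 + 276.6) = -1556.3
An accumulation of reserves is recorded as a debit (negative entry), so the change in the stock of reserves is the negative of that balance.
Change in official reserves = -(-1556.3) = 1556.3

1556.3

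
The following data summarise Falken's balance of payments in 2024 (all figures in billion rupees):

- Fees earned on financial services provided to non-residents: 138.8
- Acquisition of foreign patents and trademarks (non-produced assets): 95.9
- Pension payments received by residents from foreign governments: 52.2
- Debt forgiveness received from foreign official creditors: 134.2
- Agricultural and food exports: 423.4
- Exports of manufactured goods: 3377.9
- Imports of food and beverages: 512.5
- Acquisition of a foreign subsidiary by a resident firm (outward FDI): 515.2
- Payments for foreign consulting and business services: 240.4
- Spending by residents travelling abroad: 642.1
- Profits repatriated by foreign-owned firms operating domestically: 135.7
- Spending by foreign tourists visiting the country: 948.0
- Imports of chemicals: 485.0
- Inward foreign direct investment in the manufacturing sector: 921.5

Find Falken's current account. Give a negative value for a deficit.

Goods: 3377.9 + 423.4 - 512.5 - 485.0 = 2803.8
Services: -240.4 + 138.8 - 642.1 + 948.0 = 204.3
Primary income: -135.7
Secondary income: 52.2
Current account = 2803.8 + 204.3 + (-135.7) + 52.2 = 2924.6
(Excluded from the current account — capital account: acquisition of foreign patents and trademarks (non-produced assets) 95.9, debt forgiveness received from foreign official creditors 134.2; financial account: acquisition of a foreign subsidiary by a resident firm (outward FDI) 515.2, inward foreign direct investment in the manufacturing sector 921.5.)

2924.6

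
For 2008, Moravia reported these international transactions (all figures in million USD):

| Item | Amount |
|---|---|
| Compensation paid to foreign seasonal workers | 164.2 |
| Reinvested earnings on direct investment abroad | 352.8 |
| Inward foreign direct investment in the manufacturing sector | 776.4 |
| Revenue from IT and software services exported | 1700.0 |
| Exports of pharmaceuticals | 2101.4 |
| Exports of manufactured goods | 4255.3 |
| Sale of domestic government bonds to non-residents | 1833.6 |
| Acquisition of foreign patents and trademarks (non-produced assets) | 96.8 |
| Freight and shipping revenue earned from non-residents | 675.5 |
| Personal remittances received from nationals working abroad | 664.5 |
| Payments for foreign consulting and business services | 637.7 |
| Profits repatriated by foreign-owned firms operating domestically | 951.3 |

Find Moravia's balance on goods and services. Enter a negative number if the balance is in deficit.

8094.5

Goods: 4255.3 + 2101.4 = 6356.7
Services: -637.7 + 1700.0 + 675.5 = 1737.8
Trade balance = 6356.7 + 1737.8 = 8094.5
(Excluded from the trade balance — primary income: compensation paid to foreign seasonal workers 164.2, reinvested earnings on direct investment abroad 352.8, profits repatriated by foreign-owned firms operating domestically 951.3; financial account: inward foreign direct investment in the manufacturing sector 776.4, sale of domestic government bonds to non-residents 1833.6; capital account: acquisition of foreign patents and trademarks (non-produced assets) 96.8; secondary income: personal remittances received from nationals working abroad 664.5.)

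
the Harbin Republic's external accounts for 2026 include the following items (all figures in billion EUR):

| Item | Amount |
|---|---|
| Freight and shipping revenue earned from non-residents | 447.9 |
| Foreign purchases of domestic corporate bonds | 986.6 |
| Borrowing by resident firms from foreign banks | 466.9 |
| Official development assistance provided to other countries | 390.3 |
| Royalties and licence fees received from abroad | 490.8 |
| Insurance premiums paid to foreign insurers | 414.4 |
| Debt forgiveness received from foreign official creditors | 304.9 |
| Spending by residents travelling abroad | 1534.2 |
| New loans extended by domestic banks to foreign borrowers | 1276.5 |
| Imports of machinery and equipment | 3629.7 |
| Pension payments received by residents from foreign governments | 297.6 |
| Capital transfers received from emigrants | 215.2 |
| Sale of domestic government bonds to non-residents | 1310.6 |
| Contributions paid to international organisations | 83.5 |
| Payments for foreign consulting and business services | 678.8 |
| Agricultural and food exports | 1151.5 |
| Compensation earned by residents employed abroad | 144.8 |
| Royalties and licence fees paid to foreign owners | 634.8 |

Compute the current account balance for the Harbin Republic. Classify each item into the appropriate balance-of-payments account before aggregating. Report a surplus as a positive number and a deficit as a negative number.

Goods: -3629.7 + 1151.5 = -2478.2
Services: 490.8 - 634.8 - 1534.2 - 414.4 + 447.9 - 678.8 = -2323.5
Primary income: 144.8
Secondary income: -390.3 - 83.5 + 297.6 = -176.2
Current account = (-2478.2) + (-2323.5) + 144.8 + (-176.2) = -4833.1
(Excluded from the current account — financial account: foreign purchases of domestic corporate bonds 986.6, borrowing by resident firms from foreign banks 466.9, new loans extended by domestic banks to foreign borrowers 1276.5, sale of domestic government bonds to non-residents 1310.6; capital account: debt forgiveness received from foreign official creditors 304.9, capital transfers received from emigrants 215.2.)

-4833.1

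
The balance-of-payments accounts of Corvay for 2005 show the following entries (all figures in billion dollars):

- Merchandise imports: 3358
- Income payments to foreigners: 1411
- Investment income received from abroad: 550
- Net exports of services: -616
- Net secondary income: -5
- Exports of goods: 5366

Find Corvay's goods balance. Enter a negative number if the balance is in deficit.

Goods balance = 5366 - 3358 = 2008

2008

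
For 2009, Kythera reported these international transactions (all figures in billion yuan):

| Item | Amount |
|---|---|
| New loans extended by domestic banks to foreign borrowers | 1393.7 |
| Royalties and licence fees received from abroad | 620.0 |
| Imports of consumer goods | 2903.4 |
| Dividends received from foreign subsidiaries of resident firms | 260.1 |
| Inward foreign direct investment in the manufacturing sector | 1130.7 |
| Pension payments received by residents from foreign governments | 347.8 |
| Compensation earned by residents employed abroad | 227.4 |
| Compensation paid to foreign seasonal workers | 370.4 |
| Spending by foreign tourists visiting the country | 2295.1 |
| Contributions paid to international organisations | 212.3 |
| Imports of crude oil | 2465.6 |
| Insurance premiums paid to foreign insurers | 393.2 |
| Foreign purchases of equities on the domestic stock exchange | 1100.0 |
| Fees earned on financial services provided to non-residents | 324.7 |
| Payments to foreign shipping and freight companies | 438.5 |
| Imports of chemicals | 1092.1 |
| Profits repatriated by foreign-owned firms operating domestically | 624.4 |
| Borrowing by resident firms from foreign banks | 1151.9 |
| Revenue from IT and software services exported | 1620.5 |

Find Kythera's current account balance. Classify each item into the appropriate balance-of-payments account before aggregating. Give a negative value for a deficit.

Goods: -1092.1 - 2903.4 - 2465.6 = -6461.1
Services: 620.0 - 438.5 - 393.2 + 2295.1 + 324.7 + 1620.5 = 4028.6
Primary income: 227.4 + 260.1 - 370.4 - 624.4 = -507.3
Secondary income: -212.3 + 347.8 = 135.5
Current account = (-6461.1) + 4028.6 + (-507.3) + 135.5 = -2804.3
(Excluded from the current account — financial account: new loans extended by domestic banks to foreign borrowers 1393.7, inward foreign direct investment in the manufacturing sector 1130.7, foreign purchases of equities on the domestic stock exchange 1100.0, borrowing by resident firms from foreign banks 1151.9.)

-2804.3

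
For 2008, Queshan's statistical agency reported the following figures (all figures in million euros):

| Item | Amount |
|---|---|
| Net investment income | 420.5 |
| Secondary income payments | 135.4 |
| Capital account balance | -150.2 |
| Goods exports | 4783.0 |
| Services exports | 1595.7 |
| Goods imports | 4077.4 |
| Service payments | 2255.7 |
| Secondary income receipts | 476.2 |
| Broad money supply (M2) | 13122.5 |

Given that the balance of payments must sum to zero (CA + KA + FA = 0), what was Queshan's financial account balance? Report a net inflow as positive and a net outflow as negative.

Goods balance = 4783.0 - 4077.4 = 705.6
Services balance = 1595.7 - 2255.7 = -660.0
Trade balance (goods + services) = 705.6 + (-660.0) = 45.6
Net primary income = 420.5
Net secondary income = 476.2 - 135.4 = 340.8
Current account = 45.6 + 420.5 + 340.8 = 806.9
Financial account = -(806.9 + (-150.2)) = -656.7

-656.7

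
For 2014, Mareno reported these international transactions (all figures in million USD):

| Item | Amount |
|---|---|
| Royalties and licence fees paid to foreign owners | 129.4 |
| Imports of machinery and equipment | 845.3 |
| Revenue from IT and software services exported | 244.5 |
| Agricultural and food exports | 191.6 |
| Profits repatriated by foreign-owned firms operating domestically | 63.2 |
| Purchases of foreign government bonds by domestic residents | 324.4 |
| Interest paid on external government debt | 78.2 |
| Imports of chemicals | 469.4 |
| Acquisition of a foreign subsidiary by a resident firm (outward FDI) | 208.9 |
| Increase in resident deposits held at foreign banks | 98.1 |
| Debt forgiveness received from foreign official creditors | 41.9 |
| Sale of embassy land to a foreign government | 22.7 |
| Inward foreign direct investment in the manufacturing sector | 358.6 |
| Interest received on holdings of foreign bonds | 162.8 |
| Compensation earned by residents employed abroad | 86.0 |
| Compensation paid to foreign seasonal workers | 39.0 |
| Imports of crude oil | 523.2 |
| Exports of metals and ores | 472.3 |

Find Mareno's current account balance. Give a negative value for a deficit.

Goods: -845.3 + 472.3 - 469.4 - 523.2 + 191.6 = -1174.0
Services: -129.4 + 244.5 = 115.1
Primary income: -78.2 - 63.2 - 39.0 + 162.8 + 86.0 = 68.4
Current account = (-1174.0) + 115.1 + 68.4 = -990.5
(Excluded from the current account — financial account: purchases of foreign government bonds by domestic residents 324.4, acquisition of a foreign subsidiary by a resident firm (outward FDI) 208.9, increase in resident deposits held at foreign banks 98.1, inward foreign direct investment in the manufacturing sector 358.6; capital account: debt forgiveness received from foreign official creditors 41.9, sale of embassy land to a foreign government 22.7.)

-990.5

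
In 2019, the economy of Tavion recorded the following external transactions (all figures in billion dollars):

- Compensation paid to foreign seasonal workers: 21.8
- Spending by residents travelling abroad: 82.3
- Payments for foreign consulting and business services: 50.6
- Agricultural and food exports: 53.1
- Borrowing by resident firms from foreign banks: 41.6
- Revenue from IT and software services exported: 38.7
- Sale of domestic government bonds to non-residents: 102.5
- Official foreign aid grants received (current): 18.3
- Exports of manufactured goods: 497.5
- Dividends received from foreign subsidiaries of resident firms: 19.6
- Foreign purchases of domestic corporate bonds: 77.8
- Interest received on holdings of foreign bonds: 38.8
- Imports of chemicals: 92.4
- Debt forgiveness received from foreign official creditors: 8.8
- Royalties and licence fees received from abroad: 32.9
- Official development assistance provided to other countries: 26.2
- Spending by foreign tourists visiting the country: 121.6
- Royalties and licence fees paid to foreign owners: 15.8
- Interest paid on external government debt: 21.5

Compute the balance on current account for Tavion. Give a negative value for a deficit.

Goods: 497.5 - 92.4 + 53.1 = 458.2
Services: -15.8 - 50.6 - 82.3 + 121.6 + 38.7 + 32.9 = 44.5
Primary income: 19.6 + 38.8 - 21.8 - 21.5 = 15.1
Secondary income: 18.3 - 26.2 = -7.9
Current account = 458.2 + 44.5 + 15.1 + (-7.9) = 509.9
(Excluded from the current account — financial account: borrowing by resident firms from foreign banks 41.6, sale of domestic government bonds to non-residents 102.5, foreign purchases of domestic corporate bonds 77.8; capital account: debt forgiveness received from foreign official creditors 8.8.)

509.9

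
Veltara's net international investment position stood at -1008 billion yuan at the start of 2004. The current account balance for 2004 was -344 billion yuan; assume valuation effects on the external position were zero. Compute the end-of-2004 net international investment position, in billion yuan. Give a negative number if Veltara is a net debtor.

-1352

With no valuation effects, change in NIIP = current account = -344
End-of-year NIIP = -1008 + (-344) = -1352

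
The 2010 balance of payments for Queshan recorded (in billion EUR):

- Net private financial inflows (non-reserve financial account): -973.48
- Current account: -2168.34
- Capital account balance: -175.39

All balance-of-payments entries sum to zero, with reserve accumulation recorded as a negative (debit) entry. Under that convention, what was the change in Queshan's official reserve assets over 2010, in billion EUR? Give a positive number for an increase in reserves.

Official reserve transactions balance = -((-2168.34) + (-175.39) + (-973.48)) = 3317.21
An accumulation of reserves is recorded as a debit (negative entry), so the change in the stock of reserves is the negative of that balance.
Change in official reserves = -(3317.21) = -3317.21

-3317.21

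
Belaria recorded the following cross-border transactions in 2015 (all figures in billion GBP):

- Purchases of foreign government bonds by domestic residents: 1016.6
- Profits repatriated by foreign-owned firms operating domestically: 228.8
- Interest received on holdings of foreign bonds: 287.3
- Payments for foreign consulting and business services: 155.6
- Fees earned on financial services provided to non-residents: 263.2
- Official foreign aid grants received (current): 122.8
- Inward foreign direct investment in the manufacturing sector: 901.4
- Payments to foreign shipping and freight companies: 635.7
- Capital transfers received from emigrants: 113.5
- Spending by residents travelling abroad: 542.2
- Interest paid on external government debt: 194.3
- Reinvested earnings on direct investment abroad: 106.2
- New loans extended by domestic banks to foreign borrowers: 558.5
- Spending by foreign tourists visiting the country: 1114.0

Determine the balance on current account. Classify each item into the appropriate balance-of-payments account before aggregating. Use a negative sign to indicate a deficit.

Services: -542.2 + 1114.0 + 263.2 - 155.6 - 635.7 = 43.7
Primary income: -194.3 + 287.3 + 106.2 - 228.8 = -29.6
Secondary income: 122.8
Current account = 43.7 + (-29.6) + 122.8 = 136.9
(Excluded from the current account — financial account: purchases of foreign government bonds by domestic residents 1016.6, inward foreign direct investment in the manufacturing sector 901.4, new loans extended by domestic banks to foreign borrowers 558.5; capital account: capital transfers received from emigrants 113.5.)

136.9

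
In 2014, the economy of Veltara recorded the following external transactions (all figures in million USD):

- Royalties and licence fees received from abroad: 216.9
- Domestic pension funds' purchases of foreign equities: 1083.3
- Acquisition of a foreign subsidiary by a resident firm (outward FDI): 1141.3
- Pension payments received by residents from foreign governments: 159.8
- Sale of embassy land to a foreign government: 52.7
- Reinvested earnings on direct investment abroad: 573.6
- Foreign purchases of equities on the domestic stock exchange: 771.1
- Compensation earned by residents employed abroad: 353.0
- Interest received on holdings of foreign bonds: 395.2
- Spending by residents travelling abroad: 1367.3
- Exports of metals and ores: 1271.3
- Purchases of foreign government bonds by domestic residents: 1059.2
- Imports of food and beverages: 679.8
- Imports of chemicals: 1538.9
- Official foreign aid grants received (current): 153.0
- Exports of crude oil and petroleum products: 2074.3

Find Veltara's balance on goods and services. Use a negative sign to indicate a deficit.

Goods: 1271.3 - 679.8 - 1538.9 + 2074.3 = 1126.9
Services: 216.9 - 1367.3 = -1150.4
Trade balance = 1126.9 + (-1150.4) = -23.5
(Excluded from the trade balance — financial account: domestic pension funds' purchases of foreign equities 1083.3, acquisition of a foreign subsidiary by a resident firm (outward FDI) 1141.3, foreign purchases of equities on the domestic stock exchange 771.1, purchases of foreign government bonds by domestic residents 1059.2; secondary income: pension payments received by residents from foreign governments 159.8, official foreign aid grants received (current) 153.0; capital account: sale of embassy land to a foreign government 52.7; primary income: reinvested earnings on direct investment abroad 573.6, compensation earned by residents employed abroad 353.0, interest received on holdings of foreign bonds 395.2.)

-23.5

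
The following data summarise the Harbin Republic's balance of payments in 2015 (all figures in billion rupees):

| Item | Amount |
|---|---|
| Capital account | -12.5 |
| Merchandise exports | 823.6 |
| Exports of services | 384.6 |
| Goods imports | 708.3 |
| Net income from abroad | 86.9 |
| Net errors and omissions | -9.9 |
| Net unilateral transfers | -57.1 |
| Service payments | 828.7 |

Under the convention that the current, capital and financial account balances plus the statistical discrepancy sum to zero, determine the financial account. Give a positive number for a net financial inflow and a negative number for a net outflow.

Goods balance = 823.6 - 708.3 = 115.3
Services balance = 384.6 - 828.7 = -444.1
Trade balance (goods + services) = 115.3 + (-444.1) = -328.8
Net primary income = 86.9
Net secondary income = -57.1
Current account = -328.8 + 86.9 + (-57.1) = -299.0
Financial account = -(-299.0 + (-12.5) + (-9.9)) = 321.4

321.4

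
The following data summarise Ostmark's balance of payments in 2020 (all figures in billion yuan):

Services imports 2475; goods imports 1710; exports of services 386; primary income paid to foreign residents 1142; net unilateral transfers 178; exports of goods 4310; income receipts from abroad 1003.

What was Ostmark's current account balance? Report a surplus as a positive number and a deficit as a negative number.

Goods balance = 4310 - 1710 = 2600
Services balance = 386 - 2475 = -2089
Trade balance (goods + services) = 2600 + (-2089) = 511
Net primary income = 1003 - 1142 = -139
Net secondary income = 178
Current account = 511 + (-139) + 178 = 550

550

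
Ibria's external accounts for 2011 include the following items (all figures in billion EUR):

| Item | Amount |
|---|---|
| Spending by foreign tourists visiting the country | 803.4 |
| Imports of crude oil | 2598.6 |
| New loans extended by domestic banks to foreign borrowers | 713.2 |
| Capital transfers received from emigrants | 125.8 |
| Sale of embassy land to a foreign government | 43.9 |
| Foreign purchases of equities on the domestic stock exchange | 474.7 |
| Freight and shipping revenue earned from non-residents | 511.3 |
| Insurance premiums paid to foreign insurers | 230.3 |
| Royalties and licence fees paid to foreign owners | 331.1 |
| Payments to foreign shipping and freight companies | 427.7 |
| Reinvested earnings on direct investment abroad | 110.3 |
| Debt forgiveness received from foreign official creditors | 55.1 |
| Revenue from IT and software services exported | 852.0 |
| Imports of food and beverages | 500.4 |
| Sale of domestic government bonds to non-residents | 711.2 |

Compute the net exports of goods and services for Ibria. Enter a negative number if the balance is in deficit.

Goods: -500.4 - 2598.6 = -3099.0
Services: -427.7 + 852.0 + 511.3 - 230.3 + 803.4 - 331.1 = 1177.6
Trade balance = -3099.0 + 1177.6 = -1921.4
(Excluded from the trade balance — financial account: new loans extended by domestic banks to foreign borrowers 713.2, foreign purchases of equities on the domestic stock exchange 474.7, sale of domestic government bonds to non-residents 711.2; capital account: capital transfers received from emigrants 125.8, sale of embassy land to a foreign government 43.9, debt forgiveness received from foreign official creditors 55.1; primary income: reinvested earnings on direct investment abroad 110.3.)

-1921.4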